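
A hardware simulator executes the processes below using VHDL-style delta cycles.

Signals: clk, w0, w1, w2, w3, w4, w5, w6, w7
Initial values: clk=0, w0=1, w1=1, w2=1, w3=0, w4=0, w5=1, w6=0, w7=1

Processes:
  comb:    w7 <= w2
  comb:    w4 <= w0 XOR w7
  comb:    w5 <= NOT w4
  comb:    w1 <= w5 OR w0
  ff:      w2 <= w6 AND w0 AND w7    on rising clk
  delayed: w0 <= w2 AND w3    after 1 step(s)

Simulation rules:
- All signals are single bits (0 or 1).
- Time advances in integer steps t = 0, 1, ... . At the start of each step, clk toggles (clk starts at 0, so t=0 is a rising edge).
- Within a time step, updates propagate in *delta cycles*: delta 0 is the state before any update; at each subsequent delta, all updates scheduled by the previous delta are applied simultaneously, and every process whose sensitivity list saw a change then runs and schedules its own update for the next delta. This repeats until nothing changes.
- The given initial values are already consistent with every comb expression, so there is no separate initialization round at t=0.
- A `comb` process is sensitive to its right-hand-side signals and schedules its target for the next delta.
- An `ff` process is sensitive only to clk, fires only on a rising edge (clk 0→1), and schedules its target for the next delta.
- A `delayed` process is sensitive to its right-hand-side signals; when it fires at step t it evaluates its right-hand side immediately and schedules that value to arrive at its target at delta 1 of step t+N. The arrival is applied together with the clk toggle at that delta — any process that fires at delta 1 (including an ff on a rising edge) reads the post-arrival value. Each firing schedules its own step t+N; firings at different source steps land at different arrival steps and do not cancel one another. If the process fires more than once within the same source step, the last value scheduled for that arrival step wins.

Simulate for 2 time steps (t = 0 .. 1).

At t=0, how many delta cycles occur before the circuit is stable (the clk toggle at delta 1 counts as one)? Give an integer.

t=0 Δ0: w3=0 w7=1 w0=1 w6=0 w4=0 w2=1 w1=1 clk=0 w5=1
  Δ1: clk:0→1
  Δ2: w2:1→0
  Δ3: w7:1→0
  Δ4: w4:0→1
  Δ5: w5:1→0
  (5Δ to stable)
t=1 Δ0: w3=0 w7=0 w0=1 w6=0 w4=1 w2=0 w1=1 clk=1 w5=0
  Δ1: w0:1→0, clk:1→0
  Δ2: w4:1→0, w1:1→0
  Δ3: w5:0→1
  Δ4: w1:0→1
  (4Δ to stable)

5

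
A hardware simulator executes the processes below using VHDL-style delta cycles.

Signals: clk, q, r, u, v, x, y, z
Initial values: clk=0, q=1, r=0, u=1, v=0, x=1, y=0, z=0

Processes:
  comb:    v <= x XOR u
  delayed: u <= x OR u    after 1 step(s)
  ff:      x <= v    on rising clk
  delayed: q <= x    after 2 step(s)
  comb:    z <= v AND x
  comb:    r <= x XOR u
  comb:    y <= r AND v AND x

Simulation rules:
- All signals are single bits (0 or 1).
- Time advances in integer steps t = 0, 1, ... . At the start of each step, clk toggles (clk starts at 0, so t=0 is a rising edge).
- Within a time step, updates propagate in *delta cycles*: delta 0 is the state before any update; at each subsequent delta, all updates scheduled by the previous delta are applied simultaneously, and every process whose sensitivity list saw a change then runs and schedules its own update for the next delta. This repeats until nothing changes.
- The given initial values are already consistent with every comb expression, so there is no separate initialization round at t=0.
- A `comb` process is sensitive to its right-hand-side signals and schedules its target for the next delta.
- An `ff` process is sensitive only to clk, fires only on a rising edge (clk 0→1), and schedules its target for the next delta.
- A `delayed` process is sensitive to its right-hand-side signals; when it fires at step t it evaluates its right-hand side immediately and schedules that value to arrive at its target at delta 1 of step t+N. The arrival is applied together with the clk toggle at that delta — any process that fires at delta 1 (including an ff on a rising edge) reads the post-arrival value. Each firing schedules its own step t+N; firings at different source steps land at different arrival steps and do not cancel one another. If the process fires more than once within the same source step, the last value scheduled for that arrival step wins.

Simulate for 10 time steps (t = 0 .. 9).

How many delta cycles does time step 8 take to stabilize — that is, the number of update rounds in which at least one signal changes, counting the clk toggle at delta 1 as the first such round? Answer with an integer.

t=0 Δ0: r=0 q=1 v=0 x=1 z=0 y=0 u=1 clk=0
  Δ1: clk:0→1
  Δ2: x:1→0
  Δ3: r:0→1, v:0→1
  (3Δ to stable)
t=1 Δ0: r=1 q=1 v=1 x=0 z=0 y=0 u=1 clk=1
  Δ1: clk:1→0
  (1Δ to stable)
t=2 Δ0: r=1 q=1 v=1 x=0 z=0 y=0 u=1 clk=0
  Δ1: q:1→0, clk:0→1
  Δ2: x:0→1
  Δ3: r:1→0, v:1→0, z:0→1, y:0→1
  Δ4: z:1→0, y:1→0
  (4Δ to stable)
t=3 Δ0: r=0 q=0 v=0 x=1 z=0 y=0 u=1 clk=1
  Δ1: clk:1→0
  (1Δ to stable)
t=4 Δ0: r=0 q=0 v=0 x=1 z=0 y=0 u=1 clk=0
  Δ1: q:0→1, clk:0→1
  Δ2: x:1→0
  Δ3: r:0→1, v:0→1
  (3Δ to stable)
t=5 Δ0: r=1 q=1 v=1 x=0 z=0 y=0 u=1 clk=1
  Δ1: clk:1→0
  (1Δ to stable)
t=6 Δ0: r=1 q=1 v=1 x=0 z=0 y=0 u=1 clk=0
  Δ1: q:1→0, clk:0→1
  Δ2: x:0→1
  Δ3: r:1→0, v:1→0, z:0→1, y:0→1
  Δ4: z:1→0, y:1→0
  (4Δ to stable)
t=7 Δ0: r=0 q=0 v=0 x=1 z=0 y=0 u=1 clk=1
  Δ1: clk:1→0
  (1Δ to stable)
t=8 Δ0: r=0 q=0 v=0 x=1 z=0 y=0 u=1 clk=0
  Δ1: q:0→1, clk:0→1
  Δ2: x:1→0
  Δ3: r:0→1, v:0→1
  (3Δ to stable)
t=9 Δ0: r=1 q=1 v=1 x=0 z=0 y=0 u=1 clk=1
  Δ1: clk:1→0
  (1Δ to stable)

3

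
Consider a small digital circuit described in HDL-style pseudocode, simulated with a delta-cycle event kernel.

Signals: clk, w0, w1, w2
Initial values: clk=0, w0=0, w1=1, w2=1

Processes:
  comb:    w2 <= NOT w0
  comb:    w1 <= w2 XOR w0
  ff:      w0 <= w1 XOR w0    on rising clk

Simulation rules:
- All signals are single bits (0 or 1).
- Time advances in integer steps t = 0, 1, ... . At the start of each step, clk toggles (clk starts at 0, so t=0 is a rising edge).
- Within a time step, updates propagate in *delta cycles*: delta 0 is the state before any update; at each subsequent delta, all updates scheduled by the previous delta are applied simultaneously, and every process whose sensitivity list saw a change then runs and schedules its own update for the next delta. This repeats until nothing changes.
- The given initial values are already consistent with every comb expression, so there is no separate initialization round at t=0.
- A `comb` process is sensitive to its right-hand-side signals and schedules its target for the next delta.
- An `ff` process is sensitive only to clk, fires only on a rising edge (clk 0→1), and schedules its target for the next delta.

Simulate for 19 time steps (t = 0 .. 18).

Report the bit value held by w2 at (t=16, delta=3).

[bits: w2,clk,w1,w0]
t=0: Δ0=1010 Δ1=1110 Δ2=1111 Δ3=0101 Δ4=0111 | 4Δ
t=1: Δ0=0111 Δ1=0011 | 1Δ
t=2: Δ0=0011 Δ1=0111 Δ2=0110 Δ3=1100 Δ4=1110 | 4Δ
t=3: Δ0=1110 Δ1=1010 | 1Δ
t=4: Δ0=1010 Δ1=1110 Δ2=1111 Δ3=0101 Δ4=0111 | 4Δ
t=5: Δ0=0111 Δ1=0011 | 1Δ
t=6: Δ0=0011 Δ1=0111 Δ2=0110 Δ3=1100 Δ4=1110 | 4Δ
t=7: Δ0=1110 Δ1=1010 | 1Δ
t=8: Δ0=1010 Δ1=1110 Δ2=1111 Δ3=0101 Δ4=0111 | 4Δ
t=9: Δ0=0111 Δ1=0011 | 1Δ
t=10: Δ0=0011 Δ1=0111 Δ2=0110 Δ3=1100 Δ4=1110 | 4Δ
t=11: Δ0=1110 Δ1=1010 | 1Δ
t=12: Δ0=1010 Δ1=1110 Δ2=1111 Δ3=0101 Δ4=0111 | 4Δ
t=13: Δ0=0111 Δ1=0011 | 1Δ
t=14: Δ0=0011 Δ1=0111 Δ2=0110 Δ3=1100 Δ4=1110 | 4Δ
t=15: Δ0=1110 Δ1=1010 | 1Δ
t=16: Δ0=1010 Δ1=1110 Δ2=1111 Δ3=0101 Δ4=0111 | 4Δ
t=17: Δ0=0111 Δ1=0011 | 1Δ
t=18: Δ0=0011 Δ1=0111 Δ2=0110 Δ3=1100 Δ4=1110 | 4Δ

0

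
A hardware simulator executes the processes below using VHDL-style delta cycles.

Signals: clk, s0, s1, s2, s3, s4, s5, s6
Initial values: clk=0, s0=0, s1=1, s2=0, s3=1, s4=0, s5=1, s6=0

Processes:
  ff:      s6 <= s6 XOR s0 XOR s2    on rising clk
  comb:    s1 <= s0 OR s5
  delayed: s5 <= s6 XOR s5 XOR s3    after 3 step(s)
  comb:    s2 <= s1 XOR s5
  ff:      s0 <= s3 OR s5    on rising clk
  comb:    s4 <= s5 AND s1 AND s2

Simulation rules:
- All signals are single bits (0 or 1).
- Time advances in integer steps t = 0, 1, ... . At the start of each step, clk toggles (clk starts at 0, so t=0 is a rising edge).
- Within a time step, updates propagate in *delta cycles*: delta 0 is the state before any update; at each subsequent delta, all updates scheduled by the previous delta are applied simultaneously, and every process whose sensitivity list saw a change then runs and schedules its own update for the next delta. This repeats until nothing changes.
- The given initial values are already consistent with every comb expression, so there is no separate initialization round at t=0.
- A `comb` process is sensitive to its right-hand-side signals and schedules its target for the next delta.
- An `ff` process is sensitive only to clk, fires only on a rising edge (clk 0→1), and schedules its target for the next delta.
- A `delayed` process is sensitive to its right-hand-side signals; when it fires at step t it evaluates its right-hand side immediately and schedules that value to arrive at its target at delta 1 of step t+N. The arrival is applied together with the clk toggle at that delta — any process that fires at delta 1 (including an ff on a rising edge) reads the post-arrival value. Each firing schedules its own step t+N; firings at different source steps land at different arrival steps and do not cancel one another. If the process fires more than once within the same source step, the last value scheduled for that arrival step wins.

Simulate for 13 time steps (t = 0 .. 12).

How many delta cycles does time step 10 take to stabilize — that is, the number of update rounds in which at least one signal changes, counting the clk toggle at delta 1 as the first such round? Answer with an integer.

t0.Δ0 s2=0 clk=0 s1=1 s4=0 s5=1 s0=0 s6=0 s3=1
t0.Δ1 s2=0 clk=1 s1=1 s4=0 s5=1 s0=0 s6=0 s3=1
t0.Δ2 s2=0 clk=1 s1=1 s4=0 s5=1 s0=1 s6=0 s3=1
t1.Δ0 s2=0 clk=1 s1=1 s4=0 s5=1 s0=1 s6=0 s3=1
t1.Δ1 s2=0 clk=0 s1=1 s4=0 s5=1 s0=1 s6=0 s3=1
t2.Δ0 s2=0 clk=0 s1=1 s4=0 s5=1 s0=1 s6=0 s3=1
t2.Δ1 s2=0 clk=1 s1=1 s4=0 s5=1 s0=1 s6=0 s3=1
t2.Δ2 s2=0 clk=1 s1=1 s4=0 s5=1 s0=1 s6=1 s3=1
t3.Δ0 s2=0 clk=1 s1=1 s4=0 s5=1 s0=1 s6=1 s3=1
t3.Δ1 s2=0 clk=0 s1=1 s4=0 s5=1 s0=1 s6=1 s3=1
t4.Δ0 s2=0 clk=0 s1=1 s4=0 s5=1 s0=1 s6=1 s3=1
t4.Δ1 s2=0 clk=1 s1=1 s4=0 s5=1 s0=1 s6=1 s3=1
t4.Δ2 s2=0 clk=1 s1=1 s4=0 s5=1 s0=1 s6=0 s3=1
t5.Δ0 s2=0 clk=1 s1=1 s4=0 s5=1 s0=1 s6=0 s3=1
t5.Δ1 s2=0 clk=0 s1=1 s4=0 s5=1 s0=1 s6=0 s3=1
t6.Δ0 s2=0 clk=0 s1=1 s4=0 s5=1 s0=1 s6=0 s3=1
t6.Δ1 s2=0 clk=1 s1=1 s4=0 s5=1 s0=1 s6=0 s3=1
t6.Δ2 s2=0 clk=1 s1=1 s4=0 s5=1 s0=1 s6=1 s3=1
t7.Δ0 s2=0 clk=1 s1=1 s4=0 s5=1 s0=1 s6=1 s3=1
t7.Δ1 s2=0 clk=0 s1=1 s4=0 s5=0 s0=1 s6=1 s3=1
t7.Δ2 s2=1 clk=0 s1=1 s4=0 s5=0 s0=1 s6=1 s3=1
t8.Δ0 s2=1 clk=0 s1=1 s4=0 s5=0 s0=1 s6=1 s3=1
t8.Δ1 s2=1 clk=1 s1=1 s4=0 s5=0 s0=1 s6=1 s3=1
t9.Δ0 s2=1 clk=1 s1=1 s4=0 s5=0 s0=1 s6=1 s3=1
t9.Δ1 s2=1 clk=0 s1=1 s4=0 s5=1 s0=1 s6=1 s3=1
t9.Δ2 s2=0 clk=0 s1=1 s4=1 s5=1 s0=1 s6=1 s3=1
t9.Δ3 s2=0 clk=0 s1=1 s4=0 s5=1 s0=1 s6=1 s3=1
t10.Δ0 s2=0 clk=0 s1=1 s4=0 s5=1 s0=1 s6=1 s3=1
t10.Δ1 s2=0 clk=1 s1=1 s4=0 s5=0 s0=1 s6=1 s3=1
t10.Δ2 s2=1 clk=1 s1=1 s4=0 s5=0 s0=1 s6=0 s3=1
t11.Δ0 s2=1 clk=1 s1=1 s4=0 s5=0 s0=1 s6=0 s3=1
t11.Δ1 s2=1 clk=0 s1=1 s4=0 s5=0 s0=1 s6=0 s3=1
t12.Δ0 s2=1 clk=0 s1=1 s4=0 s5=0 s0=1 s6=0 s3=1
t12.Δ1 s2=1 clk=1 s1=1 s4=0 s5=1 s0=1 s6=0 s3=1
t12.Δ2 s2=0 clk=1 s1=1 s4=1 s5=1 s0=1 s6=0 s3=1
t12.Δ3 s2=0 clk=1 s1=1 s4=0 s5=1 s0=1 s6=0 s3=1

2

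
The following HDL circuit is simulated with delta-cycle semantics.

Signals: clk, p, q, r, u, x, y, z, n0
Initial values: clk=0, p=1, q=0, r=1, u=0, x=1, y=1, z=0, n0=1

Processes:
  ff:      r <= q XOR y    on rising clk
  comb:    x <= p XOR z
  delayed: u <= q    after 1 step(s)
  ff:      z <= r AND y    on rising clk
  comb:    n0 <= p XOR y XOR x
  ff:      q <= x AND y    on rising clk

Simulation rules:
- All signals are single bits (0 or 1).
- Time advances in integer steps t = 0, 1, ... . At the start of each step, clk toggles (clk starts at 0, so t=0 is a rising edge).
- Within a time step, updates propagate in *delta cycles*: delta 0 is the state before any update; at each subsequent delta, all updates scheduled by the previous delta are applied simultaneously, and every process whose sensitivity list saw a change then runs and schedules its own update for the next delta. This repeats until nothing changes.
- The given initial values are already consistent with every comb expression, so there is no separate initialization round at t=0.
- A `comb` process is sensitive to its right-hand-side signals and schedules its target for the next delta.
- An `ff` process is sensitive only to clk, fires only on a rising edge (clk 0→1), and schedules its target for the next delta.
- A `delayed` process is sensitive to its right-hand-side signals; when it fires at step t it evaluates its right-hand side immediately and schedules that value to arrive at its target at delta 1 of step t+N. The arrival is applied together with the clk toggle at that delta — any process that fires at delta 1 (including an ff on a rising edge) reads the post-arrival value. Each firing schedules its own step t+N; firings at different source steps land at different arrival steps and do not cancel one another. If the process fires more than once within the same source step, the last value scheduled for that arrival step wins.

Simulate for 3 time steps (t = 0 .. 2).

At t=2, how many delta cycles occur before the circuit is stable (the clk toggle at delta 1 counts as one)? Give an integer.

2

t0.Δ0 x=1 clk=0 y=1 u=0 p=1 z=0 n0=1 q=0 r=1
t0.Δ1 x=1 clk=1 y=1 u=0 p=1 z=0 n0=1 q=0 r=1
t0.Δ2 x=1 clk=1 y=1 u=0 p=1 z=1 n0=1 q=1 r=1
t0.Δ3 x=0 clk=1 y=1 u=0 p=1 z=1 n0=1 q=1 r=1
t0.Δ4 x=0 clk=1 y=1 u=0 p=1 z=1 n0=0 q=1 r=1
t1.Δ0 x=0 clk=1 y=1 u=0 p=1 z=1 n0=0 q=1 r=1
t1.Δ1 x=0 clk=0 y=1 u=1 p=1 z=1 n0=0 q=1 r=1
t2.Δ0 x=0 clk=0 y=1 u=1 p=1 z=1 n0=0 q=1 r=1
t2.Δ1 x=0 clk=1 y=1 u=1 p=1 z=1 n0=0 q=1 r=1
t2.Δ2 x=0 clk=1 y=1 u=1 p=1 z=1 n0=0 q=0 r=0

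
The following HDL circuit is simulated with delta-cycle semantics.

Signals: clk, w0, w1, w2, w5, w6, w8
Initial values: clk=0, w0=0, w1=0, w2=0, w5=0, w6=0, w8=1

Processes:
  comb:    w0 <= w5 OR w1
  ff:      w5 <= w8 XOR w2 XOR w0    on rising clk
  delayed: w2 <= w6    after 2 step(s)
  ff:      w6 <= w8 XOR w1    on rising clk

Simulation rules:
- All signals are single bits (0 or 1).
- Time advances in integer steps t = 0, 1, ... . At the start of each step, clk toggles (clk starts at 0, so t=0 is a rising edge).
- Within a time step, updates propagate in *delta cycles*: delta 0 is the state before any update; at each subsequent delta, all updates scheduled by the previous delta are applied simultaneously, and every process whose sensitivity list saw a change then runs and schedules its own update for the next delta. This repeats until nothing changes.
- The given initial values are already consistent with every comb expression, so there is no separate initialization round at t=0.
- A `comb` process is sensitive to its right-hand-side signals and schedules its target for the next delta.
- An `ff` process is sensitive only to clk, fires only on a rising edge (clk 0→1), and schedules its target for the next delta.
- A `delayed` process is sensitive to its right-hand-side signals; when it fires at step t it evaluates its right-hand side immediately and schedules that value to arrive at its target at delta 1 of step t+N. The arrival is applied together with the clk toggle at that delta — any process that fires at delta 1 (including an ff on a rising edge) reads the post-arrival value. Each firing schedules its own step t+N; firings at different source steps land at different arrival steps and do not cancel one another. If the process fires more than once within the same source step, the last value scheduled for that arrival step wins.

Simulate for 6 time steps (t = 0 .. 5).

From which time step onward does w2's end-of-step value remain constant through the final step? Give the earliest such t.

t0.Δ0 w8=1 w6=0 w5=0 w2=0 clk=0 w1=0 w0=0
t0.Δ1 w8=1 w6=0 w5=0 w2=0 clk=1 w1=0 w0=0
t0.Δ2 w8=1 w6=1 w5=1 w2=0 clk=1 w1=0 w0=0
t0.Δ3 w8=1 w6=1 w5=1 w2=0 clk=1 w1=0 w0=1
t1.Δ0 w8=1 w6=1 w5=1 w2=0 clk=1 w1=0 w0=1
t1.Δ1 w8=1 w6=1 w5=1 w2=0 clk=0 w1=0 w0=1
t2.Δ0 w8=1 w6=1 w5=1 w2=0 clk=0 w1=0 w0=1
t2.Δ1 w8=1 w6=1 w5=1 w2=1 clk=1 w1=0 w0=1
t3.Δ0 w8=1 w6=1 w5=1 w2=1 clk=1 w1=0 w0=1
t3.Δ1 w8=1 w6=1 w5=1 w2=1 clk=0 w1=0 w0=1
t4.Δ0 w8=1 w6=1 w5=1 w2=1 clk=0 w1=0 w0=1
t4.Δ1 w8=1 w6=1 w5=1 w2=1 clk=1 w1=0 w0=1
t5.Δ0 w8=1 w6=1 w5=1 w2=1 clk=1 w1=0 w0=1
t5.Δ1 w8=1 w6=1 w5=1 w2=1 clk=0 w1=0 w0=1

2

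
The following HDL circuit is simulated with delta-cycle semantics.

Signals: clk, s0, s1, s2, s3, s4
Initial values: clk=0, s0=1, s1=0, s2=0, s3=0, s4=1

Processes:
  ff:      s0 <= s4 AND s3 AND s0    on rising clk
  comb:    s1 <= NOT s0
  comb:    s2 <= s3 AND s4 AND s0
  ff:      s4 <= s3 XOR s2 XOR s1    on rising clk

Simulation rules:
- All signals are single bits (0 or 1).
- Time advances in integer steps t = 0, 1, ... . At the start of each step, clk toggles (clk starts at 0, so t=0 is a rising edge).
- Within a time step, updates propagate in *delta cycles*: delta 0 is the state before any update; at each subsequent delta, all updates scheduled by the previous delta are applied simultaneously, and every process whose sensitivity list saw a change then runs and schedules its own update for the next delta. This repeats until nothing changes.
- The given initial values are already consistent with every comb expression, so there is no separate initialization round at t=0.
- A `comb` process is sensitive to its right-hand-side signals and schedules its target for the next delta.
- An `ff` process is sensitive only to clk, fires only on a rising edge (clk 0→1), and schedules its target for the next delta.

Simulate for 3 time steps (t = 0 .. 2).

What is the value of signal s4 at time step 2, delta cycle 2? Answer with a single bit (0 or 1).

t0.Δ0 s0=1 s4=1 s3=0 clk=0 s1=0 s2=0
t0.Δ1 s0=1 s4=1 s3=0 clk=1 s1=0 s2=0
t0.Δ2 s0=0 s4=0 s3=0 clk=1 s1=0 s2=0
t0.Δ3 s0=0 s4=0 s3=0 clk=1 s1=1 s2=0
t1.Δ0 s0=0 s4=0 s3=0 clk=1 s1=1 s2=0
t1.Δ1 s0=0 s4=0 s3=0 clk=0 s1=1 s2=0
t2.Δ0 s0=0 s4=0 s3=0 clk=0 s1=1 s2=0
t2.Δ1 s0=0 s4=0 s3=0 clk=1 s1=1 s2=0
t2.Δ2 s0=0 s4=1 s3=0 clk=1 s1=1 s2=0

1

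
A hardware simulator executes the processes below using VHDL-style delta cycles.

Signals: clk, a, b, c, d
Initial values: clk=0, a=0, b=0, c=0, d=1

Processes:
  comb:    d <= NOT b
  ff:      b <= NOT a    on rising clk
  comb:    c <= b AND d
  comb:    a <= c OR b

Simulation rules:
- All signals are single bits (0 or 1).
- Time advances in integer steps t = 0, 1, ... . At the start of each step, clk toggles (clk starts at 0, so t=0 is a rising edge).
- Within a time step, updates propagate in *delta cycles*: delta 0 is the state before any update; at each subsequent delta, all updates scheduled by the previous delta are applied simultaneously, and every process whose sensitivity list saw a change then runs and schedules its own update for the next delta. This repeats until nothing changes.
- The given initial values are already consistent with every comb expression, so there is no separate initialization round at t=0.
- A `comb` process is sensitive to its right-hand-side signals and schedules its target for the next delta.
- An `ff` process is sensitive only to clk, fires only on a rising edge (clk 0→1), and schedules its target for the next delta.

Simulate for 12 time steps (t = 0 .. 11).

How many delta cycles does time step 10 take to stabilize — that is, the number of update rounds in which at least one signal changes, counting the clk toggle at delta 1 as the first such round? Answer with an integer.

3

[bits: d,a,c,clk,b]
t=0: Δ0=10000 Δ1=10010 Δ2=10011 Δ3=01111 Δ4=01011 | 4Δ
t=1: Δ0=01011 Δ1=01001 | 1Δ
t=2: Δ0=01001 Δ1=01011 Δ2=01010 Δ3=10010 | 3Δ
t=3: Δ0=10010 Δ1=10000 | 1Δ
t=4: Δ0=10000 Δ1=10010 Δ2=10011 Δ3=01111 Δ4=01011 | 4Δ
t=5: Δ0=01011 Δ1=01001 | 1Δ
t=6: Δ0=01001 Δ1=01011 Δ2=01010 Δ3=10010 | 3Δ
t=7: Δ0=10010 Δ1=10000 | 1Δ
t=8: Δ0=10000 Δ1=10010 Δ2=10011 Δ3=01111 Δ4=01011 | 4Δ
t=9: Δ0=01011 Δ1=01001 | 1Δ
t=10: Δ0=01001 Δ1=01011 Δ2=01010 Δ3=10010 | 3Δ
t=11: Δ0=10010 Δ1=10000 | 1Δ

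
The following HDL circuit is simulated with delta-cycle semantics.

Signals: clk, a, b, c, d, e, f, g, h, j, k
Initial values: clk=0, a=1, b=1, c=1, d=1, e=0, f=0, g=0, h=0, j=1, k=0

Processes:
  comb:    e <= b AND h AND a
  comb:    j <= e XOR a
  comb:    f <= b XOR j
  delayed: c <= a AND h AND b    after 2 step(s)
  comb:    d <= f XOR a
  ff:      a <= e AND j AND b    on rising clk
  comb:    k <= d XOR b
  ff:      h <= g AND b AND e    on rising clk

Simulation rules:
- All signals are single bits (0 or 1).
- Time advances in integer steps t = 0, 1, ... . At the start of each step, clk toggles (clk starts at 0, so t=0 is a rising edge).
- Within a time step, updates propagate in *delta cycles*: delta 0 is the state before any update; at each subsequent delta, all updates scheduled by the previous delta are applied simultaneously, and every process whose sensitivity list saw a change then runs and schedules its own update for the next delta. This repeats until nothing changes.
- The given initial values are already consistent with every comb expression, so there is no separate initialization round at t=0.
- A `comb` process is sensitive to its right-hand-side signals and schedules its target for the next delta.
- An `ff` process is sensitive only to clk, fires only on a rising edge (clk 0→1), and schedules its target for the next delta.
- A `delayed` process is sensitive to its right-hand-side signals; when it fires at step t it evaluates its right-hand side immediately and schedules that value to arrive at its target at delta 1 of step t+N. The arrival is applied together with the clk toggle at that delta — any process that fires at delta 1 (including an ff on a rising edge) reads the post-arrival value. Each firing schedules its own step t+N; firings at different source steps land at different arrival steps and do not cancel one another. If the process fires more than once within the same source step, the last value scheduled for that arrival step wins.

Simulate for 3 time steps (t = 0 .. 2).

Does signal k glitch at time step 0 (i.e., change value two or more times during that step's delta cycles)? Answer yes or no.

[bits: f,b,d,e,h,j,a,g,k,c,clk]
t=0: Δ0=01100110010 Δ1=01100110011 Δ2=01100100011 Δ3=01000000011 Δ4=11000000111 Δ5=11100000111 Δ6=11100000011 | 6Δ
t=1: Δ0=11100000011 Δ1=11100000010 | 1Δ
t=2: Δ0=11100000010 Δ1=11100000001 | 1Δ

yes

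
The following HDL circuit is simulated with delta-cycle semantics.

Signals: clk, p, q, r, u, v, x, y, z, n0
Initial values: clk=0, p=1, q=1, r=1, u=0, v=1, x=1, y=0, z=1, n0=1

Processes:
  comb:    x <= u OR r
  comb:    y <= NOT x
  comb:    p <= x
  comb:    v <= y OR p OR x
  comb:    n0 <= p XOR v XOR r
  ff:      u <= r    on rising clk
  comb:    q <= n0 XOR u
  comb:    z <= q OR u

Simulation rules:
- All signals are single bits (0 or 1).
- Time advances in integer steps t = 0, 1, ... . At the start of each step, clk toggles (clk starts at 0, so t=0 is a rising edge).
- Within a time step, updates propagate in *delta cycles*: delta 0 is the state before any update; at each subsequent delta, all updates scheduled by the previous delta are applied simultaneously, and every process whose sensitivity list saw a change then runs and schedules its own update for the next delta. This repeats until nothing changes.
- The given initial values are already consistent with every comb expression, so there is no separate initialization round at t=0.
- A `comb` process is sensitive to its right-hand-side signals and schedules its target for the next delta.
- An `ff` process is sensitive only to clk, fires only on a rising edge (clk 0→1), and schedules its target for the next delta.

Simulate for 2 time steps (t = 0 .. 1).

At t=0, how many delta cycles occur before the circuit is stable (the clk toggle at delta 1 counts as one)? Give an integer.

t=0 Δ0: y=0 v=1 p=1 clk=0 u=0 x=1 q=1 n0=1 z=1 r=1
  Δ1: clk:0→1
  Δ2: u:0→1
  Δ3: q:1→0
  (3Δ to stable)
t=1 Δ0: y=0 v=1 p=1 clk=1 u=1 x=1 q=0 n0=1 z=1 r=1
  Δ1: clk:1→0
  (1Δ to stable)

3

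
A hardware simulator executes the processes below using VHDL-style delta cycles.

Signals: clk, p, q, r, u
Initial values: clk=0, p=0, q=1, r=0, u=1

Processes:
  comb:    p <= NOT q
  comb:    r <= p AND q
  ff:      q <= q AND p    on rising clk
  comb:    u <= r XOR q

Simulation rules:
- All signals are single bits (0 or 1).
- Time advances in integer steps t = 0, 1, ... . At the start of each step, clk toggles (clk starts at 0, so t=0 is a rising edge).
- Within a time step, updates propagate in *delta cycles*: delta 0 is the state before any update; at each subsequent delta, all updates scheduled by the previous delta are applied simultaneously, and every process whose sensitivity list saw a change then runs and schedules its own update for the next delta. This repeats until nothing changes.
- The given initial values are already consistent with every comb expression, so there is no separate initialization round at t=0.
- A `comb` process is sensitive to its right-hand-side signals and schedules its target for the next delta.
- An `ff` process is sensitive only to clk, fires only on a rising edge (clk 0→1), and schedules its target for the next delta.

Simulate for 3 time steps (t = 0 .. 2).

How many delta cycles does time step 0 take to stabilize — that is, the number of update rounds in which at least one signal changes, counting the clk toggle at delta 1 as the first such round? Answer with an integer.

[bits: q,clk,r,u,p]
t=0: Δ0=10010 Δ1=11010 Δ2=01010 Δ3=01001 | 3Δ
t=1: Δ0=01001 Δ1=00001 | 1Δ
t=2: Δ0=00001 Δ1=01001 | 1Δ

3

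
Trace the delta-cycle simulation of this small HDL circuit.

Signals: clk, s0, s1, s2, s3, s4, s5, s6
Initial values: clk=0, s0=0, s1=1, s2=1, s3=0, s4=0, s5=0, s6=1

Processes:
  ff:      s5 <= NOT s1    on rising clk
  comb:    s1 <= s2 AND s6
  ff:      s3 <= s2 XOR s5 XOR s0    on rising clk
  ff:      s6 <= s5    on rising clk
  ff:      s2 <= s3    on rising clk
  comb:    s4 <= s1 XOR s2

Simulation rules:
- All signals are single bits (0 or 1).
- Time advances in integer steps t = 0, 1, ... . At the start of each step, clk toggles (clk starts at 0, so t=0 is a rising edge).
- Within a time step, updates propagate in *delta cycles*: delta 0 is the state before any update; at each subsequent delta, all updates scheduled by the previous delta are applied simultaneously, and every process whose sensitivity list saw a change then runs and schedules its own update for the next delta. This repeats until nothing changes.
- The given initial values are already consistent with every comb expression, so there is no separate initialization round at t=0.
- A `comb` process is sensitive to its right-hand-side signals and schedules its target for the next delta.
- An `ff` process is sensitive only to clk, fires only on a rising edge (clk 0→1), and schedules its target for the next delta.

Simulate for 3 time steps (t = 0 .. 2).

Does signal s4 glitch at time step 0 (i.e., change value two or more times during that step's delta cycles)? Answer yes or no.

[bits: s2,s1,s6,s0,clk,s5,s3,s4]
t=0: Δ0=11100000 Δ1=11101000 Δ2=01001010 Δ3=00001011 Δ4=00001010 | 4Δ
t=1: Δ0=00001010 Δ1=00000010 | 1Δ
t=2: Δ0=00000010 Δ1=00001010 Δ2=10001100 Δ3=10001101 | 3Δ

yes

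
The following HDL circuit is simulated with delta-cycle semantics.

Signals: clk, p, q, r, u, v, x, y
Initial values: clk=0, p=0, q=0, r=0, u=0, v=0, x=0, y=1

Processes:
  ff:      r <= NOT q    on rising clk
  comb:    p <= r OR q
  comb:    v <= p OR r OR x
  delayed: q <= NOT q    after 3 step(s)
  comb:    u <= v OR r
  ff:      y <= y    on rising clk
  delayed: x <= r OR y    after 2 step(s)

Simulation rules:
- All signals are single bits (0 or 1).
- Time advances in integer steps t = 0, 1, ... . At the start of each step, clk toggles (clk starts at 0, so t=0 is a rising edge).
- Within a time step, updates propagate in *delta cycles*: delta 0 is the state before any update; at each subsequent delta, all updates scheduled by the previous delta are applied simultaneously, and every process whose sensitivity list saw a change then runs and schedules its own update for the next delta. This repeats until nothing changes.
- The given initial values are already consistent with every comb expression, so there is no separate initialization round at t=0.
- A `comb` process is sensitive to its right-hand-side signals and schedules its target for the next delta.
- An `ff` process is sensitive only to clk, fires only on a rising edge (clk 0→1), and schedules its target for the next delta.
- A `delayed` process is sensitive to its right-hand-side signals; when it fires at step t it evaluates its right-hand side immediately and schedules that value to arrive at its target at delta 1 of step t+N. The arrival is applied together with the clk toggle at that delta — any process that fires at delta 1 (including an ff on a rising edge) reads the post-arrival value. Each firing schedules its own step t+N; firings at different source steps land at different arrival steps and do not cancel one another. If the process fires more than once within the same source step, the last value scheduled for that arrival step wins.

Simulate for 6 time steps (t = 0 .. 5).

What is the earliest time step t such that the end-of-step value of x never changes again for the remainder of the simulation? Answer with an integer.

2

t=0 Δ0: r=0 x=0 v=0 p=0 y=1 u=0 q=0 clk=0
  Δ1: clk:0→1
  Δ2: r:0→1
  Δ3: v:0→1, p:0→1, u:0→1
  (3Δ to stable)
t=1 Δ0: r=1 x=0 v=1 p=1 y=1 u=1 q=0 clk=1
  Δ1: clk:1→0
  (1Δ to stable)
t=2 Δ0: r=1 x=0 v=1 p=1 y=1 u=1 q=0 clk=0
  Δ1: x:0→1, clk:0→1
  (1Δ to stable)
t=3 Δ0: r=1 x=1 v=1 p=1 y=1 u=1 q=0 clk=1
  Δ1: clk:1→0
  (1Δ to stable)
t=4 Δ0: r=1 x=1 v=1 p=1 y=1 u=1 q=0 clk=0
  Δ1: clk:0→1
  (1Δ to stable)
t=5 Δ0: r=1 x=1 v=1 p=1 y=1 u=1 q=0 clk=1
  Δ1: clk:1→0
  (1Δ to stable)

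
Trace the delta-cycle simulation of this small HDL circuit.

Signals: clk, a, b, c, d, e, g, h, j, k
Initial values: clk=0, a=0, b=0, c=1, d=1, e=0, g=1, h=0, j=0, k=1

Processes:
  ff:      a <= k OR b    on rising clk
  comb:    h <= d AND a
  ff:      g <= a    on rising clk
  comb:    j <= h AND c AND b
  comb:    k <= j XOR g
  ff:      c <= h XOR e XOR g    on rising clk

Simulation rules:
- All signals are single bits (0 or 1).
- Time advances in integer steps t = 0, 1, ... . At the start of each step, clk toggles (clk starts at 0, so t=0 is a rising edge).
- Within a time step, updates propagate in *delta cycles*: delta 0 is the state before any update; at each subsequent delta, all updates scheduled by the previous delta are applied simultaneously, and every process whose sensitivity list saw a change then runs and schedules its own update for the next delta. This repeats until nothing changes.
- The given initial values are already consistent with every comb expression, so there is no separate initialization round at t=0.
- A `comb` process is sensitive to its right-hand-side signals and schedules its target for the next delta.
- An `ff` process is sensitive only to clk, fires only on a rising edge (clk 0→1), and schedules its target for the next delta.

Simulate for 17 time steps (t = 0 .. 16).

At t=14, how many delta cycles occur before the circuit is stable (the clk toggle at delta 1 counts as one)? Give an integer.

3

t0.Δ0 a=0 h=0 d=1 b=0 c=1 k=1 e=0 clk=0 g=1 j=0
t0.Δ1 a=0 h=0 d=1 b=0 c=1 k=1 e=0 clk=1 g=1 j=0
t0.Δ2 a=1 h=0 d=1 b=0 c=1 k=1 e=0 clk=1 g=0 j=0
t0.Δ3 a=1 h=1 d=1 b=0 c=1 k=0 e=0 clk=1 g=0 j=0
t1.Δ0 a=1 h=1 d=1 b=0 c=1 k=0 e=0 clk=1 g=0 j=0
t1.Δ1 a=1 h=1 d=1 b=0 c=1 k=0 e=0 clk=0 g=0 j=0
t2.Δ0 a=1 h=1 d=1 b=0 c=1 k=0 e=0 clk=0 g=0 j=0
t2.Δ1 a=1 h=1 d=1 b=0 c=1 k=0 e=0 clk=1 g=0 j=0
t2.Δ2 a=0 h=1 d=1 b=0 c=1 k=0 e=0 clk=1 g=1 j=0
t2.Δ3 a=0 h=0 d=1 b=0 c=1 k=1 e=0 clk=1 g=1 j=0
t3.Δ0 a=0 h=0 d=1 b=0 c=1 k=1 e=0 clk=1 g=1 j=0
t3.Δ1 a=0 h=0 d=1 b=0 c=1 k=1 e=0 clk=0 g=1 j=0
t4.Δ0 a=0 h=0 d=1 b=0 c=1 k=1 e=0 clk=0 g=1 j=0
t4.Δ1 a=0 h=0 d=1 b=0 c=1 k=1 e=0 clk=1 g=1 j=0
t4.Δ2 a=1 h=0 d=1 b=0 c=1 k=1 e=0 clk=1 g=0 j=0
t4.Δ3 a=1 h=1 d=1 b=0 c=1 k=0 e=0 clk=1 g=0 j=0
t5.Δ0 a=1 h=1 d=1 b=0 c=1 k=0 e=0 clk=1 g=0 j=0
t5.Δ1 a=1 h=1 d=1 b=0 c=1 k=0 e=0 clk=0 g=0 j=0
t6.Δ0 a=1 h=1 d=1 b=0 c=1 k=0 e=0 clk=0 g=0 j=0
t6.Δ1 a=1 h=1 d=1 b=0 c=1 k=0 e=0 clk=1 g=0 j=0
t6.Δ2 a=0 h=1 d=1 b=0 c=1 k=0 e=0 clk=1 g=1 j=0
t6.Δ3 a=0 h=0 d=1 b=0 c=1 k=1 e=0 clk=1 g=1 j=0
t7.Δ0 a=0 h=0 d=1 b=0 c=1 k=1 e=0 clk=1 g=1 j=0
t7.Δ1 a=0 h=0 d=1 b=0 c=1 k=1 e=0 clk=0 g=1 j=0
t8.Δ0 a=0 h=0 d=1 b=0 c=1 k=1 e=0 clk=0 g=1 j=0
t8.Δ1 a=0 h=0 d=1 b=0 c=1 k=1 e=0 clk=1 g=1 j=0
t8.Δ2 a=1 h=0 d=1 b=0 c=1 k=1 e=0 clk=1 g=0 j=0
t8.Δ3 a=1 h=1 d=1 b=0 c=1 k=0 e=0 clk=1 g=0 j=0
t9.Δ0 a=1 h=1 d=1 b=0 c=1 k=0 e=0 clk=1 g=0 j=0
t9.Δ1 a=1 h=1 d=1 b=0 c=1 k=0 e=0 clk=0 g=0 j=0
t10.Δ0 a=1 h=1 d=1 b=0 c=1 k=0 e=0 clk=0 g=0 j=0
t10.Δ1 a=1 h=1 d=1 b=0 c=1 k=0 e=0 clk=1 g=0 j=0
t10.Δ2 a=0 h=1 d=1 b=0 c=1 k=0 e=0 clk=1 g=1 j=0
t10.Δ3 a=0 h=0 d=1 b=0 c=1 k=1 e=0 clk=1 g=1 j=0
t11.Δ0 a=0 h=0 d=1 b=0 c=1 k=1 e=0 clk=1 g=1 j=0
t11.Δ1 a=0 h=0 d=1 b=0 c=1 k=1 e=0 clk=0 g=1 j=0
t12.Δ0 a=0 h=0 d=1 b=0 c=1 k=1 e=0 clk=0 g=1 j=0
t12.Δ1 a=0 h=0 d=1 b=0 c=1 k=1 e=0 clk=1 g=1 j=0
t12.Δ2 a=1 h=0 d=1 b=0 c=1 k=1 e=0 clk=1 g=0 j=0
t12.Δ3 a=1 h=1 d=1 b=0 c=1 k=0 e=0 clk=1 g=0 j=0
t13.Δ0 a=1 h=1 d=1 b=0 c=1 k=0 e=0 clk=1 g=0 j=0
t13.Δ1 a=1 h=1 d=1 b=0 c=1 k=0 e=0 clk=0 g=0 j=0
t14.Δ0 a=1 h=1 d=1 b=0 c=1 k=0 e=0 clk=0 g=0 j=0
t14.Δ1 a=1 h=1 d=1 b=0 c=1 k=0 e=0 clk=1 g=0 j=0
t14.Δ2 a=0 h=1 d=1 b=0 c=1 k=0 e=0 clk=1 g=1 j=0
t14.Δ3 a=0 h=0 d=1 b=0 c=1 k=1 e=0 clk=1 g=1 j=0
t15.Δ0 a=0 h=0 d=1 b=0 c=1 k=1 e=0 clk=1 g=1 j=0
t15.Δ1 a=0 h=0 d=1 b=0 c=1 k=1 e=0 clk=0 g=1 j=0
t16.Δ0 a=0 h=0 d=1 b=0 c=1 k=1 e=0 clk=0 g=1 j=0
t16.Δ1 a=0 h=0 d=1 b=0 c=1 k=1 e=0 clk=1 g=1 j=0
t16.Δ2 a=1 h=0 d=1 b=0 c=1 k=1 e=0 clk=1 g=0 j=0
t16.Δ3 a=1 h=1 d=1 b=0 c=1 k=0 e=0 clk=1 g=0 j=0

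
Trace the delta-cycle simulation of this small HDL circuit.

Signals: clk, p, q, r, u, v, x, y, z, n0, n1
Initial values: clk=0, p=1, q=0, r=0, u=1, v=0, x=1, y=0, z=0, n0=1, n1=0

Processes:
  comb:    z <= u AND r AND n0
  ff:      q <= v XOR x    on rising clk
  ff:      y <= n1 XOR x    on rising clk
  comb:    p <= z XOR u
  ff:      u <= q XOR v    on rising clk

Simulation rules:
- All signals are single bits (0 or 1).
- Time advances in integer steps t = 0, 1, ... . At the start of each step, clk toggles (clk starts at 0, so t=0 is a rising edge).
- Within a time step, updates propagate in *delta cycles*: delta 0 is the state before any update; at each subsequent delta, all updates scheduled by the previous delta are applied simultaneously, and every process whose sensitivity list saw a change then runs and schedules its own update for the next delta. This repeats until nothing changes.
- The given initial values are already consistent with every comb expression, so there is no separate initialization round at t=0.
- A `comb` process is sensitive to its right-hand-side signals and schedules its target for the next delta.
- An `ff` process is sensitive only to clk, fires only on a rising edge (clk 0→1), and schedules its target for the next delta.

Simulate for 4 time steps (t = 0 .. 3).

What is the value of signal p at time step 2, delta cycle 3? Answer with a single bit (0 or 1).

t0.Δ0 z=0 v=0 clk=0 y=0 r=0 u=1 n1=0 q=0 n0=1 p=1 x=1
t0.Δ1 z=0 v=0 clk=1 y=0 r=0 u=1 n1=0 q=0 n0=1 p=1 x=1
t0.Δ2 z=0 v=0 clk=1 y=1 r=0 u=0 n1=0 q=1 n0=1 p=1 x=1
t0.Δ3 z=0 v=0 clk=1 y=1 r=0 u=0 n1=0 q=1 n0=1 p=0 x=1
t1.Δ0 z=0 v=0 clk=1 y=1 r=0 u=0 n1=0 q=1 n0=1 p=0 x=1
t1.Δ1 z=0 v=0 clk=0 y=1 r=0 u=0 n1=0 q=1 n0=1 p=0 x=1
t2.Δ0 z=0 v=0 clk=0 y=1 r=0 u=0 n1=0 q=1 n0=1 p=0 x=1
t2.Δ1 z=0 v=0 clk=1 y=1 r=0 u=0 n1=0 q=1 n0=1 p=0 x=1
t2.Δ2 z=0 v=0 clk=1 y=1 r=0 u=1 n1=0 q=1 n0=1 p=0 x=1
t2.Δ3 z=0 v=0 clk=1 y=1 r=0 u=1 n1=0 q=1 n0=1 p=1 x=1
t3.Δ0 z=0 v=0 clk=1 y=1 r=0 u=1 n1=0 q=1 n0=1 p=1 x=1
t3.Δ1 z=0 v=0 clk=0 y=1 r=0 u=1 n1=0 q=1 n0=1 p=1 x=1

1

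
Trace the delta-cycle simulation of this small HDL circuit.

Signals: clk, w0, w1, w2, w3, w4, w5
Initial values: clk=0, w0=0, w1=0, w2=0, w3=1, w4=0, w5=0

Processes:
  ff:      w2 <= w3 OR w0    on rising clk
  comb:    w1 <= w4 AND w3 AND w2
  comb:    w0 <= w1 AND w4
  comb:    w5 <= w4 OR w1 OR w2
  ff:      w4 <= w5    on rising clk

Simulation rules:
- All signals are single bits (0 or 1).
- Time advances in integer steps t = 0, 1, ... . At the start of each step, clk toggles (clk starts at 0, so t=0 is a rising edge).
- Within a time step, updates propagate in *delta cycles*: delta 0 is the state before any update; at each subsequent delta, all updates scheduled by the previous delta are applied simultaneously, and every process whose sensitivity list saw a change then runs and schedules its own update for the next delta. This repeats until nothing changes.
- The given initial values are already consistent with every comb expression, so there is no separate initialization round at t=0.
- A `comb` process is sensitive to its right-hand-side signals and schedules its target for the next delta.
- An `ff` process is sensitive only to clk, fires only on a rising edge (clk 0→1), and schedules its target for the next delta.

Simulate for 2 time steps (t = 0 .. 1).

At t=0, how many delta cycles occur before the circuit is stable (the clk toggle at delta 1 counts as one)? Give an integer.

t=0 Δ0: w0=0 clk=0 w2=0 w5=0 w1=0 w3=1 w4=0
  Δ1: clk:0→1
  Δ2: w2:0→1
  Δ3: w5:0→1
  (3Δ to stable)
t=1 Δ0: w0=0 clk=1 w2=1 w5=1 w1=0 w3=1 w4=0
  Δ1: clk:1→0
  (1Δ to stable)

3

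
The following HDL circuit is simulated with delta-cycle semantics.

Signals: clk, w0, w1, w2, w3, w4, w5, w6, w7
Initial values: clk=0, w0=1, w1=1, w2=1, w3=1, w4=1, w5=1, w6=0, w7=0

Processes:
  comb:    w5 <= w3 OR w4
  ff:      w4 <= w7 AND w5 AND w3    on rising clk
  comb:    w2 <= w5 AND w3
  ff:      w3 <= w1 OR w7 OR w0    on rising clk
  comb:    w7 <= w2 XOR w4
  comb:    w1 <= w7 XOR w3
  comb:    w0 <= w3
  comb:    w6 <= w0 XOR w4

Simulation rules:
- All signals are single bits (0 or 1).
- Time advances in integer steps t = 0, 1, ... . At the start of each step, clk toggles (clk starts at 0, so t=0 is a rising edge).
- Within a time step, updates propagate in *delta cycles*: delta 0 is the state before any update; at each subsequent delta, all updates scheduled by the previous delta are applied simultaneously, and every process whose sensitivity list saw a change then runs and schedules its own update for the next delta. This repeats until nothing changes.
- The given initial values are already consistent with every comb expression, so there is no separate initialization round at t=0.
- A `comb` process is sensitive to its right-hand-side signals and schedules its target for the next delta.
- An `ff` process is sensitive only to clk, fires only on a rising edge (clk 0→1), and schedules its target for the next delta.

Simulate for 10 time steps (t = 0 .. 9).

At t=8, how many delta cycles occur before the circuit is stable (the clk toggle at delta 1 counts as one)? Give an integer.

t0.Δ0 w4=1 w7=0 clk=0 w0=1 w1=1 w3=1 w2=1 w6=0 w5=1
t0.Δ1 w4=1 w7=0 clk=1 w0=1 w1=1 w3=1 w2=1 w6=0 w5=1
t0.Δ2 w4=0 w7=0 clk=1 w0=1 w1=1 w3=1 w2=1 w6=0 w5=1
t0.Δ3 w4=0 w7=1 clk=1 w0=1 w1=1 w3=1 w2=1 w6=1 w5=1
t0.Δ4 w4=0 w7=1 clk=1 w0=1 w1=0 w3=1 w2=1 w6=1 w5=1
t1.Δ0 w4=0 w7=1 clk=1 w0=1 w1=0 w3=1 w2=1 w6=1 w5=1
t1.Δ1 w4=0 w7=1 clk=0 w0=1 w1=0 w3=1 w2=1 w6=1 w5=1
t2.Δ0 w4=0 w7=1 clk=0 w0=1 w1=0 w3=1 w2=1 w6=1 w5=1
t2.Δ1 w4=0 w7=1 clk=1 w0=1 w1=0 w3=1 w2=1 w6=1 w5=1
t2.Δ2 w4=1 w7=1 clk=1 w0=1 w1=0 w3=1 w2=1 w6=1 w5=1
t2.Δ3 w4=1 w7=0 clk=1 w0=1 w1=0 w3=1 w2=1 w6=0 w5=1
t2.Δ4 w4=1 w7=0 clk=1 w0=1 w1=1 w3=1 w2=1 w6=0 w5=1
t3.Δ0 w4=1 w7=0 clk=1 w0=1 w1=1 w3=1 w2=1 w6=0 w5=1
t3.Δ1 w4=1 w7=0 clk=0 w0=1 w1=1 w3=1 w2=1 w6=0 w5=1
t4.Δ0 w4=1 w7=0 clk=0 w0=1 w1=1 w3=1 w2=1 w6=0 w5=1
t4.Δ1 w4=1 w7=0 clk=1 w0=1 w1=1 w3=1 w2=1 w6=0 w5=1
t4.Δ2 w4=0 w7=0 clk=1 w0=1 w1=1 w3=1 w2=1 w6=0 w5=1
t4.Δ3 w4=0 w7=1 clk=1 w0=1 w1=1 w3=1 w2=1 w6=1 w5=1
t4.Δ4 w4=0 w7=1 clk=1 w0=1 w1=0 w3=1 w2=1 w6=1 w5=1
t5.Δ0 w4=0 w7=1 clk=1 w0=1 w1=0 w3=1 w2=1 w6=1 w5=1
t5.Δ1 w4=0 w7=1 clk=0 w0=1 w1=0 w3=1 w2=1 w6=1 w5=1
t6.Δ0 w4=0 w7=1 clk=0 w0=1 w1=0 w3=1 w2=1 w6=1 w5=1
t6.Δ1 w4=0 w7=1 clk=1 w0=1 w1=0 w3=1 w2=1 w6=1 w5=1
t6.Δ2 w4=1 w7=1 clk=1 w0=1 w1=0 w3=1 w2=1 w6=1 w5=1
t6.Δ3 w4=1 w7=0 clk=1 w0=1 w1=0 w3=1 w2=1 w6=0 w5=1
t6.Δ4 w4=1 w7=0 clk=1 w0=1 w1=1 w3=1 w2=1 w6=0 w5=1
t7.Δ0 w4=1 w7=0 clk=1 w0=1 w1=1 w3=1 w2=1 w6=0 w5=1
t7.Δ1 w4=1 w7=0 clk=0 w0=1 w1=1 w3=1 w2=1 w6=0 w5=1
t8.Δ0 w4=1 w7=0 clk=0 w0=1 w1=1 w3=1 w2=1 w6=0 w5=1
t8.Δ1 w4=1 w7=0 clk=1 w0=1 w1=1 w3=1 w2=1 w6=0 w5=1
t8.Δ2 w4=0 w7=0 clk=1 w0=1 w1=1 w3=1 w2=1 w6=0 w5=1
t8.Δ3 w4=0 w7=1 clk=1 w0=1 w1=1 w3=1 w2=1 w6=1 w5=1
t8.Δ4 w4=0 w7=1 clk=1 w0=1 w1=0 w3=1 w2=1 w6=1 w5=1
t9.Δ0 w4=0 w7=1 clk=1 w0=1 w1=0 w3=1 w2=1 w6=1 w5=1
t9.Δ1 w4=0 w7=1 clk=0 w0=1 w1=0 w3=1 w2=1 w6=1 w5=1

4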